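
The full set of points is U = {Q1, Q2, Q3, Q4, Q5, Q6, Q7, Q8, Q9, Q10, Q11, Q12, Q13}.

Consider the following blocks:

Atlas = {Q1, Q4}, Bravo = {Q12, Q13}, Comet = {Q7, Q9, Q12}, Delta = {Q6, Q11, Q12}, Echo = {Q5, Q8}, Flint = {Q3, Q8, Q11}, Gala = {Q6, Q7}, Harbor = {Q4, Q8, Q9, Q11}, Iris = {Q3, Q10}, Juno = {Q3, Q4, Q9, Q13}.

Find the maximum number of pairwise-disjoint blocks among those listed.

5

Atlas, Bravo, Echo, Gala, Iris are pairwise disjoint (Atlas={Q1,Q4}; Bravo={Q12,Q13}; Echo={Q5,Q8}; Gala={Q6,Q7}; Iris={Q3,Q10}).
Every remaining block overlaps one of these, and no 6 of the listed blocks are pairwise disjoint, so 5 is the maximum.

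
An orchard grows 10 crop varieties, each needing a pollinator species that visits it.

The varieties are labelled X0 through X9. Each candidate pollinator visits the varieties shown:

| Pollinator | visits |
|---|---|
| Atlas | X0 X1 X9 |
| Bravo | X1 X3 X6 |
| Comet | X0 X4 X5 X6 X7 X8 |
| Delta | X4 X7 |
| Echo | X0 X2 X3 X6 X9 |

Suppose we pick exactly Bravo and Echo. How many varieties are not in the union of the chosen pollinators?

4

Union of Bravo, Echo = {X0, X1, X2, X3, X6, X9}.
Not covered: X4, X5, X7, X8 — 4 varieties.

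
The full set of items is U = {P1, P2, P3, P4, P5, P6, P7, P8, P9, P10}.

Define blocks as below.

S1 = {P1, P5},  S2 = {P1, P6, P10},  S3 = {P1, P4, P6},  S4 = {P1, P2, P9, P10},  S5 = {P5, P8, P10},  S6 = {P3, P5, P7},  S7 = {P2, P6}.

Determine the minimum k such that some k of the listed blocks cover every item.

S3 and S4 and S5 and S6 together: S3 ∪ S4 ∪ S5 ∪ S6 = {P1, P2, P3, P4, P5, P6, P7, P8, P9, P10} — every item is covered.
Only S3 contains P4, so S3 is forced; the remaining 7 items need at least 3 more blocks (each remaining block adds at most 3) — so at least 4 blocks are needed, and 4 is optimal.

4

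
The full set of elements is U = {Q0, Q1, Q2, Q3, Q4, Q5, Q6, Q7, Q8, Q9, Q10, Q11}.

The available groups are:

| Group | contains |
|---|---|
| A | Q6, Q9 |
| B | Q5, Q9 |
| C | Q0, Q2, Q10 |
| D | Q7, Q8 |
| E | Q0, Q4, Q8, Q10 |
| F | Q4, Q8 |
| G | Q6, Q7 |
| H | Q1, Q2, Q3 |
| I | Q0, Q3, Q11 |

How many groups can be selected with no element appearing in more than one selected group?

B, C, F, G are pairwise disjoint (B={Q5,Q9}; C={Q0,Q2,Q10}; F={Q4,Q8}; G={Q6,Q7}).
Every remaining group overlaps one of these, and no 5 of the listed groups are pairwise disjoint, so 4 is the maximum.

4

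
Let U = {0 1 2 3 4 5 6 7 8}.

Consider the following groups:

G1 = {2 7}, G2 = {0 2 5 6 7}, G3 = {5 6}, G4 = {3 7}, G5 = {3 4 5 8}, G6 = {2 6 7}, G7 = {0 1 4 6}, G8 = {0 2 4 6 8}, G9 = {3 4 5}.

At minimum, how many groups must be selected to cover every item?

3

G5 and G6 and G7 together: G5 ∪ G6 ∪ G7 = {0, 1, 2, 3, 4, 5, 6, 7, 8} — every item is covered.
Only G7 contains 1, so G7 is forced; the remaining 5 items need at least 2 more groups (each remaining group adds at most 3) — so at least 3 groups are needed, and 3 is optimal.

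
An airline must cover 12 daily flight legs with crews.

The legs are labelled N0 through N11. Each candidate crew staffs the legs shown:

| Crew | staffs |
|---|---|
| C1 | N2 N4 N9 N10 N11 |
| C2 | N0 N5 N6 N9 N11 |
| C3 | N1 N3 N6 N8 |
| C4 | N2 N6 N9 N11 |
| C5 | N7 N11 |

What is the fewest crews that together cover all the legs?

Take {C1, C2, C3, C5}. Their union is {N0, N1, N2, N3, N4, N5, N6, N7, N8, N9, N10, N11}, which is all 12 legs.
Only C2 contains N0, so C2 is forced; the remaining 7 legs need at least 3 more crews (each remaining crew adds at most 3) — so at least 4 crews are needed, and 4 is optimal.

4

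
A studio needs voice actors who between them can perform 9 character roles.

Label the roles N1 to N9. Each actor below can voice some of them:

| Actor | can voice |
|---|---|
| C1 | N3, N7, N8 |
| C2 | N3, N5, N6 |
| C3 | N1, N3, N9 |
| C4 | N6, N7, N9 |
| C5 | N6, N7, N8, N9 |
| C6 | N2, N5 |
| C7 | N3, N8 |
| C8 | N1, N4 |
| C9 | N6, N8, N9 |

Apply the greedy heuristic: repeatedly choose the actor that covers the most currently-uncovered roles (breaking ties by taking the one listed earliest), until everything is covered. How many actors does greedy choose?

4

Greedy: pick C5 (covers 4 new) → pick C2 (covers 2 new) → pick C8 (covers 2 new) → pick C6 (covers 1 new). Total picks: 4.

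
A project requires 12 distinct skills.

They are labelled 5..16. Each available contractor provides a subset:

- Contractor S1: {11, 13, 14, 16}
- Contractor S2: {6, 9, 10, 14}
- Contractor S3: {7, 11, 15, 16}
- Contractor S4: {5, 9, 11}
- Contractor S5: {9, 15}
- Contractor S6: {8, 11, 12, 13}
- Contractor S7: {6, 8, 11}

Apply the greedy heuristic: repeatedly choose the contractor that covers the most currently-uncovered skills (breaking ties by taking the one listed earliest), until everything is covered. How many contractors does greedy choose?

Greedy: pick S1 (covers 4 new) → pick S2 (covers 3 new) → pick S3 (covers 2 new) → pick S6 (covers 2 new) → pick S4 (covers 1 new). Total picks: 5.
(The true minimum cover uses only 4 contractors, so greedy is not optimal here.)

5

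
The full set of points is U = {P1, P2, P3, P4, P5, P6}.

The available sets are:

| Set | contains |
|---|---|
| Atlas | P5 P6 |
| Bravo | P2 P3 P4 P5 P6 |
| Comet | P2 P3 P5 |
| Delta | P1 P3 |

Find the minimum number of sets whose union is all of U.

2

Bravo and Delta cover everything between them: the union {P1, P2, P3, P4, P5, P6} is all of U.
No single set has all 6 points (the largest, Bravo, has 5), so 2 is optimal.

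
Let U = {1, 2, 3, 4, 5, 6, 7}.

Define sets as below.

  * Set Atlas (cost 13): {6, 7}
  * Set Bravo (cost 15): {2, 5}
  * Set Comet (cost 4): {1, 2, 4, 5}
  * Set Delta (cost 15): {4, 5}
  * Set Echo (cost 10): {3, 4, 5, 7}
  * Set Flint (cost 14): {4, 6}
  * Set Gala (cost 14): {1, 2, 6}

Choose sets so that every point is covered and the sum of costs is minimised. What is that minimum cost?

Echo, Gala together cover every point (Echo ∪ Gala = {1, 2, 3, 4, 5, 6, 7}); total cost 10 + 14 = 24.
The greedy pick Comet, Echo, Atlas costs 27; no covering selection beats 24.

24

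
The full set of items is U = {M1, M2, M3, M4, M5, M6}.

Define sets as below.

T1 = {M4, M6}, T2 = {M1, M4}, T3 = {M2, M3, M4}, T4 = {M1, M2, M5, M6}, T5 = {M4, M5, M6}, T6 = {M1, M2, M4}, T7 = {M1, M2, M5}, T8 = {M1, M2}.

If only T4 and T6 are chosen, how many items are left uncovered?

Union of T4, T6 = {M1, M2, M4, M5, M6}.
Not covered: M3 — 1 item.

1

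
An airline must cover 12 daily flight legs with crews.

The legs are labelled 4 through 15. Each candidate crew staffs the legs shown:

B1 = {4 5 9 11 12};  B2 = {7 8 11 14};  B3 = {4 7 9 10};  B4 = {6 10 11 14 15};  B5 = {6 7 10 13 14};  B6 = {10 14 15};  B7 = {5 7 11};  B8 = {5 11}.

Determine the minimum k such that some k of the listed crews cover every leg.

Take {B1, B2, B4, B5}. Their union is {4, 5, 6, 7, 8, 9, 10, 11, 12, 13, 14, 15}, which is all 12 legs.
No 3 of the 8 crews cover everything (all 56 combinations miss at least one leg), so 4 is optimal.

4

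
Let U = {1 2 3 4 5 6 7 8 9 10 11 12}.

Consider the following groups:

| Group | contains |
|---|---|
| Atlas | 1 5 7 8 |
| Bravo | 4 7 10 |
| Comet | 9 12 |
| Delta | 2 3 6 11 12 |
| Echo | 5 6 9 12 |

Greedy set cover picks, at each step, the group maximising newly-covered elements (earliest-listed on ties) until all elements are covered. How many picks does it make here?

Greedy: pick Delta (covers 5 new) → pick Atlas (covers 4 new) → pick Bravo (covers 2 new) → pick Comet (covers 1 new). Total picks: 4.

4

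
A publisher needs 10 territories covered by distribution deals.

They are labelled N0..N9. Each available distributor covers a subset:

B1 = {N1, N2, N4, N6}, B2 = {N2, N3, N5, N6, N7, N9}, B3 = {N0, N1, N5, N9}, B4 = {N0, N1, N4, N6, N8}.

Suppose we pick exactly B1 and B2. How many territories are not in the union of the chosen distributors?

2

Union of B1, B2 = {N1, N2, N3, N4, N5, N6, N7, N9}.
Not covered: N0, N8 — 2 territories.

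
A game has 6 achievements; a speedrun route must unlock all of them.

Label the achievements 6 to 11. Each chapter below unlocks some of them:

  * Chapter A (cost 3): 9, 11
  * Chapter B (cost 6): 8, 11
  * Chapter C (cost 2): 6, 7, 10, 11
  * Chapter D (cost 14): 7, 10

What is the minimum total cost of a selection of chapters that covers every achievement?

A, B, C together cover every achievement (A ∪ B ∪ C = {6, 7, 8, 9, 10, 11}); total cost 3 + 6 + 2 = 11.
No covering selection has total cost below 11.

11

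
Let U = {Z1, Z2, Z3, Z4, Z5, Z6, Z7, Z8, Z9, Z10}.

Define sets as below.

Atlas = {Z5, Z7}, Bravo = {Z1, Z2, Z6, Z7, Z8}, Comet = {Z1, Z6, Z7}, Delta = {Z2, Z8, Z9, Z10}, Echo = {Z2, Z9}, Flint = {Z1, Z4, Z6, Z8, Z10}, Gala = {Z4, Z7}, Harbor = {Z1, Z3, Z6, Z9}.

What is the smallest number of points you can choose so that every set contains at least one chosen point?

3

H = {Z4, Z7, Z9} meets every set (each contains at least one member of H), and |H| = 3.
The sets Atlas, Echo, Flint are pairwise disjoint, so any hitting set needs a separate point for each — at least 3. Hence 3 is optimal.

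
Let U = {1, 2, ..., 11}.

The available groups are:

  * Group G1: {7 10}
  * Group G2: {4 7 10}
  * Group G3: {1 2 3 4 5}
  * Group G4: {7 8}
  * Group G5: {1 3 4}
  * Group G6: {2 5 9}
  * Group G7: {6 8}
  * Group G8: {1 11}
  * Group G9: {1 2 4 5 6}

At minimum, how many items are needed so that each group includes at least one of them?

4

Take H = {1, 8, 9, 10}. Each listed group contains at least one of these, so H is a hitting set of size 4.
The groups G1, G6, G7, G8 are pairwise disjoint, so any hitting set needs a separate item for each — at least 4. Hence 4 is optimal.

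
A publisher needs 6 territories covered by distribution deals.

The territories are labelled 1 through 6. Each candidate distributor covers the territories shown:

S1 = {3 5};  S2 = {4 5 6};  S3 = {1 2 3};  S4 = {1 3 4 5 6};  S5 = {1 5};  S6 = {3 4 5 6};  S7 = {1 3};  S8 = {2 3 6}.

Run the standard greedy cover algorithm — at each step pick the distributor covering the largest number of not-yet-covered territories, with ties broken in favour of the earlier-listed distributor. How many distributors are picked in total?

Greedy: pick S4 (covers 5 new) → pick S3 (covers 1 new). Total picks: 2.

2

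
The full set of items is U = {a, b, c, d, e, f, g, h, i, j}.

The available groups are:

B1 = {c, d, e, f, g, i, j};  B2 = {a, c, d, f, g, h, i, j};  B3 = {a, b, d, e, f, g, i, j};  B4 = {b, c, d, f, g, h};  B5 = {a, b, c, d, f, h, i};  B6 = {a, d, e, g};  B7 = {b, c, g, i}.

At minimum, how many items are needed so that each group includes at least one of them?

2

T = {a, g} meets every group (each contains at least one member of T), and |T| = 2.
No single item lies in every group, so at least 2 are needed and 2 is optimal.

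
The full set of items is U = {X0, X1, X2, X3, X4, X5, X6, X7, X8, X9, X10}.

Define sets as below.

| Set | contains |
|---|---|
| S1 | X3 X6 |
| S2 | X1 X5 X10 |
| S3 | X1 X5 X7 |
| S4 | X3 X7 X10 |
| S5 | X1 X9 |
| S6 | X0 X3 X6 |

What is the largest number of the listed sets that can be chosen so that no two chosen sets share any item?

S1, S2 are pairwise disjoint (S1={X3,X6}; S2={X1,X5,X10}).
Every remaining set overlaps one of these, and no 3 of the listed sets are pairwise disjoint, so 2 is the maximum.

2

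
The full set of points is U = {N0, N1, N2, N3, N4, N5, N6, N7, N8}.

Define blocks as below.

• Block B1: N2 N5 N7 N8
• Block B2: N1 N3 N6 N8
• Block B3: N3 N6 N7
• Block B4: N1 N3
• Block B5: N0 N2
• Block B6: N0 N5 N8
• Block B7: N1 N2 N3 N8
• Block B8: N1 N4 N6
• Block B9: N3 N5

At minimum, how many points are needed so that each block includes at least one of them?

4

The 4 points {N2, N3, N5, N6} hit every block.
No choice of 3 points meets every block, so 4 is the minimum.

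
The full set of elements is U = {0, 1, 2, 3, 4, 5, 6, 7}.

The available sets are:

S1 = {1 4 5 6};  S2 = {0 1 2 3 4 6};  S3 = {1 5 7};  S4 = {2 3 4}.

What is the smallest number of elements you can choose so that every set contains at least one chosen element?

2

Take H = {3, 5}. Each listed set contains at least one of these, so H is a hitting set of size 2.
The sets S3, S4 are pairwise disjoint, so any hitting set needs a separate element for each — at least 2. Hence 2 is optimal.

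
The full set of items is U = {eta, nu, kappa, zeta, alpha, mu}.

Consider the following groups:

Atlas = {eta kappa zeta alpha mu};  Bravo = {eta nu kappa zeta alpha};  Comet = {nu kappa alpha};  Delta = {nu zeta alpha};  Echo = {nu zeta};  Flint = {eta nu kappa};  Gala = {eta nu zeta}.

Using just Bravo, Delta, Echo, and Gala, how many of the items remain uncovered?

Union of Bravo, Delta, Echo, Gala = {eta, nu, kappa, zeta, alpha}.
Not covered: mu — 1 item.

1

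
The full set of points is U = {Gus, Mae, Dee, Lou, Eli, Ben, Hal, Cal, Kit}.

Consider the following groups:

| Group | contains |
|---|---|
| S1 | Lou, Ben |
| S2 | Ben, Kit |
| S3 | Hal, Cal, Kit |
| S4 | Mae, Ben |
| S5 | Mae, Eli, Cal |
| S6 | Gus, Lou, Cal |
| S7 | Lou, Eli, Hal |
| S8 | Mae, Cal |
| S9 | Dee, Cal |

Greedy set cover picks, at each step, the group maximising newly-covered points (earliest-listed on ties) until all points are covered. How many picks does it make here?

Greedy: pick S3 (covers 3 new) → pick S1 (covers 2 new) → pick S5 (covers 2 new) → pick S6 (covers 1 new) → pick S9 (covers 1 new). Total picks: 5.

5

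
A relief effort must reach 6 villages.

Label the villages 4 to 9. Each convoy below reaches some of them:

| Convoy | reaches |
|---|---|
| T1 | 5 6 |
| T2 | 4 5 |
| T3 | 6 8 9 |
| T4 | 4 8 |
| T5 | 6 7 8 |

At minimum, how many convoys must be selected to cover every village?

3

Take {T2, T3, T5}. Their union is {4, 5, 6, 7, 8, 9}, which is all 6 villages.
Only T5 contains 7, so T5 is forced; the remaining 3 villages need at least 2 more convoys (each remaining convoy adds at most 2) — so at least 3 convoys are needed, and 3 is optimal.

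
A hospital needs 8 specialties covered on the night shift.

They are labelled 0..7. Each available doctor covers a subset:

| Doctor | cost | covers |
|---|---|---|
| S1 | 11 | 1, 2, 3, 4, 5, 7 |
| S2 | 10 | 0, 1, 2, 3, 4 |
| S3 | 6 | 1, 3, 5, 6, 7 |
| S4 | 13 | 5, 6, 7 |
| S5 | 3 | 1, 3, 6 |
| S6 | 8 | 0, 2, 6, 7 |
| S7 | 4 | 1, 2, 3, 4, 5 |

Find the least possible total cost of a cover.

S6, S7 together cover every specialty (S6 ∪ S7 = {0, 1, 2, 3, 4, 5, 6, 7}); total cost 8 + 4 = 12.
No covering selection has total cost below 12.

12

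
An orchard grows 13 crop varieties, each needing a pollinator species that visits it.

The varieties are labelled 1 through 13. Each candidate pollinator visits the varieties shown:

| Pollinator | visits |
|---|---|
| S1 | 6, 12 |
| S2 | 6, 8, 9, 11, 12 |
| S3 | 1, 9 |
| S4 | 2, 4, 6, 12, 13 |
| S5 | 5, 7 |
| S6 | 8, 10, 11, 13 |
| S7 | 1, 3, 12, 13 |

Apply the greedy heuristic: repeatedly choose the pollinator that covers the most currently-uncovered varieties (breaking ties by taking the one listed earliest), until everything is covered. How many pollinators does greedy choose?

Greedy: pick S2 (covers 5 new) → pick S4 (covers 3 new) → pick S5 (covers 2 new) → pick S7 (covers 2 new) → pick S6 (covers 1 new). Total picks: 5.

5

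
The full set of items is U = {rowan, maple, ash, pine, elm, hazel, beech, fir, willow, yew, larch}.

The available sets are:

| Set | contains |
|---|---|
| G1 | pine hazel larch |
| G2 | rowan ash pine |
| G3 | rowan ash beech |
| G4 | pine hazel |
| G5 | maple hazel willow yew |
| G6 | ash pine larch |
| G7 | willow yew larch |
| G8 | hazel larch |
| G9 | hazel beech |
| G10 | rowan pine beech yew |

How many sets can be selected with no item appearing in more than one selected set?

3

G3, G4, G7 are pairwise disjoint (G3={rowan,ash,beech}; G4={pine,hazel}; G7={willow,yew,larch}).
Every remaining set overlaps one of these, and no 4 of the listed sets are pairwise disjoint, so 3 is the maximum.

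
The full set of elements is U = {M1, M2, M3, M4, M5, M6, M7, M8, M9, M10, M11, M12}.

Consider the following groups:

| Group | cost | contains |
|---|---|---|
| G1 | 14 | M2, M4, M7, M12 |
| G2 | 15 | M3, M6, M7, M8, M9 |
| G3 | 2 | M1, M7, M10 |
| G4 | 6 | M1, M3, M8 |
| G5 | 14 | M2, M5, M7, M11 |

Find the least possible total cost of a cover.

G1, G2, G3, G5 together cover every element (G1 ∪ G2 ∪ G3 ∪ G5 = {M1, M2, M3, M4, M5, M6, M7, M8, M9, M10, M11, M12}); total cost 14 + 15 + 2 + 14 = 45.
The greedy pick G3, G4, G1, G5, G2 costs 51; no covering selection beats 45.

45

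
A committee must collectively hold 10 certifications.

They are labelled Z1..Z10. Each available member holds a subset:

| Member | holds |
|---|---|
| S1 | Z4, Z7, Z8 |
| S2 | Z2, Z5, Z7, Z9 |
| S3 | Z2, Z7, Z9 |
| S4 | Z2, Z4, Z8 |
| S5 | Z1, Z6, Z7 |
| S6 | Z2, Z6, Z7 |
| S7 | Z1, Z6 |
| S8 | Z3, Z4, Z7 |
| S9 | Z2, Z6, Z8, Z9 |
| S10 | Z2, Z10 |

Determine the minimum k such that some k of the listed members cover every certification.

5

Take {S2, S7, S8, S9, S10}. Their union is {Z1, Z2, Z3, Z4, Z5, Z6, Z7, Z8, Z9, Z10}, which is all 10 certifications.
No 4 of the 10 members cover everything (all 210 combinations miss at least one certification), so 5 is optimal.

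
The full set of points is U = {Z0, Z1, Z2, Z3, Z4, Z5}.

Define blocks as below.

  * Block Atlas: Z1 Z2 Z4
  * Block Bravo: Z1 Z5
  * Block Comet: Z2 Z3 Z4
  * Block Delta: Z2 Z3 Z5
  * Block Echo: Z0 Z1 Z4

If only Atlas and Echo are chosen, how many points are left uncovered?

Union of Atlas, Echo = {Z0, Z1, Z2, Z4}.
Not covered: Z3, Z5 — 2 points.

2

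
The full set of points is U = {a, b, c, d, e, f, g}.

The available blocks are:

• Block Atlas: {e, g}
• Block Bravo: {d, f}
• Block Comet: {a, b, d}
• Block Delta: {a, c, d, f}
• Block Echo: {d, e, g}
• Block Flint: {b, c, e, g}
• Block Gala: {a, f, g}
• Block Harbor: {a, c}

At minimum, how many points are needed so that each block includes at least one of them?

3

Take H = {a, d, g}. Each listed block contains at least one of these, so H is a hitting set of size 3.
The blocks Atlas, Bravo, Harbor are pairwise disjoint, so any hitting set needs a separate point for each — at least 3. Hence 3 is optimal.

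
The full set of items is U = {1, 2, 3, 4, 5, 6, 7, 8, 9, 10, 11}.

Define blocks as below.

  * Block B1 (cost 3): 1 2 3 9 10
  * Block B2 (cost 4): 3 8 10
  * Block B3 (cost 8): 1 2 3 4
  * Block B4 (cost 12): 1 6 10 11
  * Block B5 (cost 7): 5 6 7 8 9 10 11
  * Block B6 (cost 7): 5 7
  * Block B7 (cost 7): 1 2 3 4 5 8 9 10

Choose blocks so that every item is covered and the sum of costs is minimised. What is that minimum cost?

B5, B7 together cover every item (B5 ∪ B7 = {1, 2, 3, 4, 5, 6, 7, 8, 9, 10, 11}); total cost 7 + 7 = 14.
The greedy pick B1, B5, B7 costs 17; no covering selection beats 14.

14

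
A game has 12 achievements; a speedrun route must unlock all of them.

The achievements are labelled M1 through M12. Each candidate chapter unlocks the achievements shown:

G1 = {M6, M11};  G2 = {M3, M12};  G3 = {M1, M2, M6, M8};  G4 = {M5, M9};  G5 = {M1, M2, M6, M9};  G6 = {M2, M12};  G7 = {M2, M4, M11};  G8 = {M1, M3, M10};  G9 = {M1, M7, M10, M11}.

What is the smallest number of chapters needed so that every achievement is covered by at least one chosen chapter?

G2 and G3 and G4 and G7 and G9 together: G2 ∪ G3 ∪ G4 ∪ G7 ∪ G9 = {M1, M2, M3, M4, M5, M6, M7, M8, M9, M10, M11, M12} — every achievement is covered.
No 4 of the 9 chapters cover everything (all 126 combinations miss at least one achievement), so 5 is optimal.

5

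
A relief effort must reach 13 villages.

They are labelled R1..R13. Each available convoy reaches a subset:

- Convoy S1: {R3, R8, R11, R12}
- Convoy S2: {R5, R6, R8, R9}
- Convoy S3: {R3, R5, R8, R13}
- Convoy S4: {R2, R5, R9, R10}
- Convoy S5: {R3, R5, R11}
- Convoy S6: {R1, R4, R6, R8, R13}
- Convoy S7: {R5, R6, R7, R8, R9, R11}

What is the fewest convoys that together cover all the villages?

Take {S1, S4, S6, S7}. Their union is {R1, R2, R3, R4, R5, R6, R7, R8, R9, R10, R11, R12, R13}, which is all 13 villages.
Only S7 contains R7, so S7 is forced; the remaining 7 villages need at least 3 more convoys (each remaining convoy adds at most 3) — so at least 4 convoys are needed, and 4 is optimal.

4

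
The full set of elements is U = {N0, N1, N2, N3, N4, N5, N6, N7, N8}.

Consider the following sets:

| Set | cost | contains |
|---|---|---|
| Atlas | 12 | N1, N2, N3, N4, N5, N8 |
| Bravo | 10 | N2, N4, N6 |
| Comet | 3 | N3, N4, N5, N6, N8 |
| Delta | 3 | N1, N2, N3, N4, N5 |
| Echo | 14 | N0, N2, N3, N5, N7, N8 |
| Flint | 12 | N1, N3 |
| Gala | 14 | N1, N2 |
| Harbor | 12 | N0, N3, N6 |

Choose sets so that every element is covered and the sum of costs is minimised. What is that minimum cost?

Comet, Delta, Echo together cover every element (Comet ∪ Delta ∪ Echo = {N0, N1, N2, N3, N4, N5, N6, N7, N8}); total cost 3 + 3 + 14 = 20.
No covering selection has total cost below 20.

20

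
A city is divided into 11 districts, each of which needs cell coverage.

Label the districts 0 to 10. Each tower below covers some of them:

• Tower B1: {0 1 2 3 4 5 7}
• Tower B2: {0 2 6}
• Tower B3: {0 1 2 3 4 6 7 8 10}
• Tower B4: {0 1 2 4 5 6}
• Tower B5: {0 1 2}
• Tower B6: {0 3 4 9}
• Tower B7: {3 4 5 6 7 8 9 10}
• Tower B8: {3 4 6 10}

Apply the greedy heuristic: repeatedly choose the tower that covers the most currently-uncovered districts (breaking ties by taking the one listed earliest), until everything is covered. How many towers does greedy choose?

2

Greedy: pick B3 (covers 9 new) → pick B7 (covers 2 new). Total picks: 2.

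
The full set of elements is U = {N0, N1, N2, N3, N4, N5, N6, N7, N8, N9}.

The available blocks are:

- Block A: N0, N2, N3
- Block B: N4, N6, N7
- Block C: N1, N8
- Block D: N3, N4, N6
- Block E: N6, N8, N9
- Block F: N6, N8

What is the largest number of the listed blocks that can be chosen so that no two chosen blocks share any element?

3

A, B, C are pairwise disjoint (A={N0,N2,N3}; B={N4,N6,N7}; C={N1,N8}).
Every remaining block overlaps one of these, and no 4 of the listed blocks are pairwise disjoint, so 3 is the maximum.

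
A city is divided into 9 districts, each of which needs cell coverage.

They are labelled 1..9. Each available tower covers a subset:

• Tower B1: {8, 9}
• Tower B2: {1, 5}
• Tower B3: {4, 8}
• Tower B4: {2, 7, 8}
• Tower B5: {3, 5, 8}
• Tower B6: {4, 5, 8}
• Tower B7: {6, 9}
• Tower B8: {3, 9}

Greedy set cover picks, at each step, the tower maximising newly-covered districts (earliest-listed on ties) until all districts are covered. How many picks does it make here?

Greedy: pick B4 (covers 3 new) → pick B2 (covers 2 new) → pick B7 (covers 2 new) → pick B3 (covers 1 new) → pick B5 (covers 1 new). Total picks: 5.

5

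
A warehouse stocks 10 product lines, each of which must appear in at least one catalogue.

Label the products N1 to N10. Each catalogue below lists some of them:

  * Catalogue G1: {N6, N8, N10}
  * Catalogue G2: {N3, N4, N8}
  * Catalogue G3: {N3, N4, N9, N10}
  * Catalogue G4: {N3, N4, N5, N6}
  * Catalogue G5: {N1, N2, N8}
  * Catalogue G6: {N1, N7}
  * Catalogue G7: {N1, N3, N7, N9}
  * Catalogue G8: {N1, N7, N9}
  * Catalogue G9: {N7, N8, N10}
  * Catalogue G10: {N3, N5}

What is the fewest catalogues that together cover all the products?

Take {G4, G5, G7, G9}. Their union is {N1, N2, N3, N4, N5, N6, N7, N8, N9, N10}, which is all 10 products.
No 3 of the 10 catalogues cover everything (all 120 combinations miss at least one product), so 4 is optimal.

4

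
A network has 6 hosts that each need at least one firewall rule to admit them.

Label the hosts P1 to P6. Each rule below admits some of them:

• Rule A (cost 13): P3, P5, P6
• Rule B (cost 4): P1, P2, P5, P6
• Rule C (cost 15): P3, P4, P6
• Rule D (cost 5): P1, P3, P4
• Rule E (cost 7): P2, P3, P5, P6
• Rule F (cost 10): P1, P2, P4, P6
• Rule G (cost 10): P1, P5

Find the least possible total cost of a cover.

B, D together cover every host (B ∪ D = {P1, P2, P3, P4, P5, P6}); total cost 4 + 5 = 9.
No covering selection has total cost below 9.

9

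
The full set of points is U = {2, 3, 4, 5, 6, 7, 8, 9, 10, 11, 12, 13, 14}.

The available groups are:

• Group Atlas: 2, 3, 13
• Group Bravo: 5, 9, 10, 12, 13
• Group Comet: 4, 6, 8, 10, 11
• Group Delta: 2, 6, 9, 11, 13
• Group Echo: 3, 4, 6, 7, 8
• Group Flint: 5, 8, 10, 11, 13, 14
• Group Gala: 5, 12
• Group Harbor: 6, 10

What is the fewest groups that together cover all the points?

Take {Delta, Echo, Flint, Gala}. Their union is {2, 3, 4, 5, 6, 7, 8, 9, 10, 11, 12, 13, 14}, which is all 13 points.
No 3 of the 8 groups cover everything (all 56 combinations miss at least one point), so 4 is optimal.

4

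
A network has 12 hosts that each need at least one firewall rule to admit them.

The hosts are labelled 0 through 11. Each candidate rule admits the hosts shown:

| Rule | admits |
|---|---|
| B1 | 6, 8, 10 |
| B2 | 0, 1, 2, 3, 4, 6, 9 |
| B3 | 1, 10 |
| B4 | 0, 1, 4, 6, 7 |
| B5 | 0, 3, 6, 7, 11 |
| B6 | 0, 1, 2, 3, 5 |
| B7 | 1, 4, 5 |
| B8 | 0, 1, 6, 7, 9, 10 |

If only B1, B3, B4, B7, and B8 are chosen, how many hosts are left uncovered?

3

Union of B1, B3, B4, B7, B8 = {0, 1, 4, 5, 6, 7, 8, 9, 10}.
Not covered: 2, 3, 11 — 3 hosts.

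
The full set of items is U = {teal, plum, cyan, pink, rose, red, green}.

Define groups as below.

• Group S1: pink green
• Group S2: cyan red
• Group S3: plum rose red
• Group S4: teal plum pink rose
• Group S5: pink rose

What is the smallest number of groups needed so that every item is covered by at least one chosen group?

3

S1, S2, and S4 cover everything between them: the union {teal, plum, cyan, pink, rose, red, green} is all of U.
Only S4 contains teal, so S4 is forced; the remaining 3 items need at least 2 more groups (each remaining group adds at most 2) — so at least 3 groups are needed, and 3 is optimal.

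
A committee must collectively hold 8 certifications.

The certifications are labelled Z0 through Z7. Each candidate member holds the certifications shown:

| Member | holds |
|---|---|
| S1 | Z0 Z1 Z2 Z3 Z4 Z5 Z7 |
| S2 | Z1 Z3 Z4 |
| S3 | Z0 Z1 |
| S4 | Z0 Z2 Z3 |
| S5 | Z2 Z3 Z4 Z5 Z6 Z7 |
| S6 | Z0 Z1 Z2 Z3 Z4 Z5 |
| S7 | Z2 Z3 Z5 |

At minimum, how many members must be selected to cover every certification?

S1 and S5 together: S1 ∪ S5 = {Z0, Z1, Z2, Z3, Z4, Z5, Z6, Z7} — every certification is covered.
No single member has all 8 certifications (the largest, S1, has 7), so 2 is optimal.

2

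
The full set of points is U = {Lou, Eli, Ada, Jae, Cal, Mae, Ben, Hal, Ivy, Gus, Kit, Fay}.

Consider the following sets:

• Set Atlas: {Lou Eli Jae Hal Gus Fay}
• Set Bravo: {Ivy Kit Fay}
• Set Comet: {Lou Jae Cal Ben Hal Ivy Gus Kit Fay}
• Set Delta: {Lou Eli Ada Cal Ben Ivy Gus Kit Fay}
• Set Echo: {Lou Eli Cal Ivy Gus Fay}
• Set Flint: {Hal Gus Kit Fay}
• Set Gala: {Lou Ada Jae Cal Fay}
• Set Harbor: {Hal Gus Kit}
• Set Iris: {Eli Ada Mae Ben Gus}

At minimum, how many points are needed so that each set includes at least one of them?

2

The 2 points {Gus, Fay} hit every set.
The sets Gala, Harbor are pairwise disjoint, so any hitting set needs a separate point for each — at least 2. Hence 2 is optimal.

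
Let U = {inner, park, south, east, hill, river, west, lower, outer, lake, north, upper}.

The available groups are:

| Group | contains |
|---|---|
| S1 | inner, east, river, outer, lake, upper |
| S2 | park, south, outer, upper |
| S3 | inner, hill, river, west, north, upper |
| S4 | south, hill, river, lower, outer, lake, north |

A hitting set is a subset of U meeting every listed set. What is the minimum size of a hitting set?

The 2 items {hill, upper} hit every group.
No single item lies in every group, so at least 2 are needed and 2 is optimal.

2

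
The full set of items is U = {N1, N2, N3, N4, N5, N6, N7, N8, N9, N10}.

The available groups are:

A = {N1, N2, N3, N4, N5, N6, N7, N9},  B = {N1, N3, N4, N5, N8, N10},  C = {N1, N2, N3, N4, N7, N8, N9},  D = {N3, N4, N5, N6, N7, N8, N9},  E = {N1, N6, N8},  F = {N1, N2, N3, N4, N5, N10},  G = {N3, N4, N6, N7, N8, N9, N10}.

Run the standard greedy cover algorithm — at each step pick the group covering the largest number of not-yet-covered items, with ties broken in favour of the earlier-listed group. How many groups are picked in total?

2

Greedy: pick A (covers 8 new) → pick B (covers 2 new). Total picks: 2.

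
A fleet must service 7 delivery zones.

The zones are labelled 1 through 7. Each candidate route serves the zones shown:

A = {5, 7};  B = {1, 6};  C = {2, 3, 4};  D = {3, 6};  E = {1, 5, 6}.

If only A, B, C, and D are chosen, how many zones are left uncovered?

Union of A, B, C, D = {1, 2, 3, 4, 5, 6, 7} — that's every zone, so 0 are uncovered.

0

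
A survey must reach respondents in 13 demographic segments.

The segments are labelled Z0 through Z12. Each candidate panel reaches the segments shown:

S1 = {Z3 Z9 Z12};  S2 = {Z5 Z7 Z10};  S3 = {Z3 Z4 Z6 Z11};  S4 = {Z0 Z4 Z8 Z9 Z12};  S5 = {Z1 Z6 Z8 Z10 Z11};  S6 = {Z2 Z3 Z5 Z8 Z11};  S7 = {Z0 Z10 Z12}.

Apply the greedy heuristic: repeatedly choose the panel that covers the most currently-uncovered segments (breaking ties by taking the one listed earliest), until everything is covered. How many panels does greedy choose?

Greedy: pick S4 (covers 5 new) → pick S5 (covers 4 new) → pick S6 (covers 3 new) → pick S2 (covers 1 new). Total picks: 4.

4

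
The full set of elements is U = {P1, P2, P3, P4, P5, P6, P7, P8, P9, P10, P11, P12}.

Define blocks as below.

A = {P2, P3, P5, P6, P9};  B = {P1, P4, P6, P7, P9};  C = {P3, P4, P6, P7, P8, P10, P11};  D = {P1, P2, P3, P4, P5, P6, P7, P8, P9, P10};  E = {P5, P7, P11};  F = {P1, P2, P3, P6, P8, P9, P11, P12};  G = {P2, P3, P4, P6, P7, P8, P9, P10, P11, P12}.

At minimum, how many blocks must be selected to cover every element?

D and G cover everything between them: the union {P1, P2, P3, P4, P5, P6, P7, P8, P9, P10, P11, P12} is all of U.
No single block has all 12 elements (the largest, D, has 10), so 2 is optimal.

2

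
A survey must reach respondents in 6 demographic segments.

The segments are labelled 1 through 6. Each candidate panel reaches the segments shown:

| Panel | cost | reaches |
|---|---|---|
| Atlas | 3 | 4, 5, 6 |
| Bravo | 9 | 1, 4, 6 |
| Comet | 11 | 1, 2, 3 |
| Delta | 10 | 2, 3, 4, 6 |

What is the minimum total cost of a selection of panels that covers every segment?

Atlas, Comet together cover every segment (Atlas ∪ Comet = {1, 2, 3, 4, 5, 6}); total cost 3 + 11 = 14.
No covering selection has total cost below 14.

14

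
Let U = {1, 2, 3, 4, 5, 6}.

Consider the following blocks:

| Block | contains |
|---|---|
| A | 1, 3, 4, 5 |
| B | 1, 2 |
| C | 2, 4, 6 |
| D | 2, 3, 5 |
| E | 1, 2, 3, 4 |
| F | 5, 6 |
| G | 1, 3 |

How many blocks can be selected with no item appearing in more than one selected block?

2

F, G are pairwise disjoint (F={5,6}; G={1,3}).
Every remaining block overlaps one of these, and no 3 of the listed blocks are pairwise disjoint, so 2 is the maximum.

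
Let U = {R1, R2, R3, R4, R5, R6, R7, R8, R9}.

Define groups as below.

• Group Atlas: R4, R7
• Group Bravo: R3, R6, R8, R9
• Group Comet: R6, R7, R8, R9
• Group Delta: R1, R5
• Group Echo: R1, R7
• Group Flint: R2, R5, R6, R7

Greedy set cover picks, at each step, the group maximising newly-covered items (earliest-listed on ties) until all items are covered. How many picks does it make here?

4

Greedy: pick Bravo (covers 4 new) → pick Flint (covers 3 new) → pick Atlas (covers 1 new) → pick Delta (covers 1 new). Total picks: 4.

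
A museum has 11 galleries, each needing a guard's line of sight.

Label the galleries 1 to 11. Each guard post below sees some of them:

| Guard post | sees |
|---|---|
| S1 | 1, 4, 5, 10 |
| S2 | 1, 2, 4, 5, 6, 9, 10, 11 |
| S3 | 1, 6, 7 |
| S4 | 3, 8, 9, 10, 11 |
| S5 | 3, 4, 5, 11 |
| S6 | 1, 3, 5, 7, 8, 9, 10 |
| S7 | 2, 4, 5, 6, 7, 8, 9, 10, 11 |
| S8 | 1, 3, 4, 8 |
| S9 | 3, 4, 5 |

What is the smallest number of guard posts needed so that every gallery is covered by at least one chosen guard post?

2

S2 and S6 together: S2 ∪ S6 = {1, 2, 3, 4, 5, 6, 7, 8, 9, 10, 11} — every gallery is covered.
No single guard post has all 11 galleries (the largest, S7, has 9), so 2 is optimal.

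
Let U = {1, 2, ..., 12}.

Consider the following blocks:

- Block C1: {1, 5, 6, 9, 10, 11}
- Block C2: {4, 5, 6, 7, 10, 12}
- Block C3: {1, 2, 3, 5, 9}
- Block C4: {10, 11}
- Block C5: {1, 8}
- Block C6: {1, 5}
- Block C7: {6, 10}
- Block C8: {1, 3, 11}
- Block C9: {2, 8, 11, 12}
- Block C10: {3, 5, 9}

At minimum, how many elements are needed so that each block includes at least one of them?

4

Take H = {5, 6, 8, 11}. Each listed block contains at least one of these, so H is a hitting set of size 4.
No choice of 3 elements meets every block, so 4 is the minimum.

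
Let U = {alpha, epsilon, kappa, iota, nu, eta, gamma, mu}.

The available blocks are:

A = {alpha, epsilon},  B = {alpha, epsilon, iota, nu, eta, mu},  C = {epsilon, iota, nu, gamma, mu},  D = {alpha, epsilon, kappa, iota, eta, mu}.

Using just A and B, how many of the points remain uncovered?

2

Union of A, B = {alpha, epsilon, iota, nu, eta, mu}.
Not covered: kappa, gamma — 2 points.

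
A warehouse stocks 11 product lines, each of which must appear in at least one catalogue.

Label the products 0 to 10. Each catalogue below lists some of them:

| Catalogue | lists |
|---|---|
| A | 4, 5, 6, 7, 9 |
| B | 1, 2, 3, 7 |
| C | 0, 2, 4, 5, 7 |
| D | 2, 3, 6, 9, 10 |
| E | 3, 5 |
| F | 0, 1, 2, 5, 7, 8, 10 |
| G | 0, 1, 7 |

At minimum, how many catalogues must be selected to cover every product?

Take {A, E, F}. Their union is {0, 1, 2, 3, 4, 5, 6, 7, 8, 9, 10}, which is all 11 products.
Only F contains 8, so F is forced; the remaining 4 products need at least 2 more catalogues (each remaining catalogue adds at most 3) — so at least 3 catalogues are needed, and 3 is optimal.

3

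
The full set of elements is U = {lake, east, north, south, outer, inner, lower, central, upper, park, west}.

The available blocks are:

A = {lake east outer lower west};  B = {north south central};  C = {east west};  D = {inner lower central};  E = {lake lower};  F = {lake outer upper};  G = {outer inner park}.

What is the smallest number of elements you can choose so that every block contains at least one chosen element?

The 4 elements {outer, lower, central, west} hit every block.
The blocks B, C, E, G are pairwise disjoint, so any hitting set needs a separate element for each — at least 4. Hence 4 is optimal.

4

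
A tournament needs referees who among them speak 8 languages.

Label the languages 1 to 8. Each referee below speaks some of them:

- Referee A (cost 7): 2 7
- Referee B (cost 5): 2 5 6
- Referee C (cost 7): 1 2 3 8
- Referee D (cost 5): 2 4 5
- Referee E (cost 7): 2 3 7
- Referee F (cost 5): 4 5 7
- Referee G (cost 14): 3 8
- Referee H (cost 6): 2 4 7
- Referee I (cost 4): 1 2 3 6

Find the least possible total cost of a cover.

16

C, F, I together cover every language (C ∪ F ∪ I = {1, 2, 3, 4, 5, 6, 7, 8}); total cost 7 + 5 + 4 = 16.
No covering selection has total cost below 16.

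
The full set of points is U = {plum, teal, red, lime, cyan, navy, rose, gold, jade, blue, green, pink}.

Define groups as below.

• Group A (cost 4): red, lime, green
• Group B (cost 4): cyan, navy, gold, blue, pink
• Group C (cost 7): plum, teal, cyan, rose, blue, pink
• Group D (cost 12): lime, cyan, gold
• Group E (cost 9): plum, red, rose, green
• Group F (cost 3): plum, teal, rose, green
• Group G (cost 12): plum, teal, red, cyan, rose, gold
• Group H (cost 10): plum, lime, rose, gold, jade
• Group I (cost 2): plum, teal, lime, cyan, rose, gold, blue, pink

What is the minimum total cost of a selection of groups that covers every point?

20

A, B, H, I together cover every point (A ∪ B ∪ H ∪ I = {plum, teal, red, lime, cyan, navy, rose, gold, jade, blue, green, pink}); total cost 4 + 4 + 10 + 2 = 20.
No covering selection has total cost below 20.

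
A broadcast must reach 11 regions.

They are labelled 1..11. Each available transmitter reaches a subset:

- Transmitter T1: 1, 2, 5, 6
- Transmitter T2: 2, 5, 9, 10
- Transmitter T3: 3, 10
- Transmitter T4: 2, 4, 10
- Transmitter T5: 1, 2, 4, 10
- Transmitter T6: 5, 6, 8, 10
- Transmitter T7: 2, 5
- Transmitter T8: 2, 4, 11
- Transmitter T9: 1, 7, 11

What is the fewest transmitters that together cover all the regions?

5

Take {T2, T3, T5, T6, T9}. Their union is {1, 2, 3, 4, 5, 6, 7, 8, 9, 10, 11}, which is all 11 regions.
No 4 of the 9 transmitters cover everything (all 126 combinations miss at least one region), so 5 is optimal.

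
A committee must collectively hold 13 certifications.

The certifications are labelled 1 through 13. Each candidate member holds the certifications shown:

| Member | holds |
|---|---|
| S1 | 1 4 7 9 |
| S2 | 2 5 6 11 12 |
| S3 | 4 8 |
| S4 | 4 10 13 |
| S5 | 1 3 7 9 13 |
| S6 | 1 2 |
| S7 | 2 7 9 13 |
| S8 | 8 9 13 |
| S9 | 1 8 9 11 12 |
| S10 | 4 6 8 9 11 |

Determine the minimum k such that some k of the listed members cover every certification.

S2 and S4 and S5 and S9 together: S2 ∪ S4 ∪ S5 ∪ S9 = {1, 2, 3, 4, 5, 6, 7, 8, 9, 10, 11, 12, 13} — every certification is covered.
No 3 of the 10 members cover everything (all 120 combinations miss at least one certification), so 4 is optimal.

4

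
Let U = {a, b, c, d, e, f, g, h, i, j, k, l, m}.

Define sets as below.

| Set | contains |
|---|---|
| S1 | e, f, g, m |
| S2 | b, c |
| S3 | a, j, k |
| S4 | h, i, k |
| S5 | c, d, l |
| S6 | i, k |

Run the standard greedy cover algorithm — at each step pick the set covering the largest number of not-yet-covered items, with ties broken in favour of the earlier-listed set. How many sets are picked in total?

5

Greedy: pick S1 (covers 4 new) → pick S3 (covers 3 new) → pick S5 (covers 3 new) → pick S4 (covers 2 new) → pick S2 (covers 1 new). Total picks: 5.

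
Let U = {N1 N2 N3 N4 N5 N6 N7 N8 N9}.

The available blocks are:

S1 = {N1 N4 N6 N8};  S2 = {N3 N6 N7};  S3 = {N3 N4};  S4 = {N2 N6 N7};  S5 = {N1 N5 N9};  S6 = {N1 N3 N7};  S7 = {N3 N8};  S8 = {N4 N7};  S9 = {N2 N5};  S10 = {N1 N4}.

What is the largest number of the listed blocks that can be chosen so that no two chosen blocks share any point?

S3, S4, S5 are pairwise disjoint (S3={N3,N4}; S4={N2,N6,N7}; S5={N1,N5,N9}).
Every remaining block overlaps one of these, and no 4 of the listed blocks are pairwise disjoint, so 3 is the maximum.

3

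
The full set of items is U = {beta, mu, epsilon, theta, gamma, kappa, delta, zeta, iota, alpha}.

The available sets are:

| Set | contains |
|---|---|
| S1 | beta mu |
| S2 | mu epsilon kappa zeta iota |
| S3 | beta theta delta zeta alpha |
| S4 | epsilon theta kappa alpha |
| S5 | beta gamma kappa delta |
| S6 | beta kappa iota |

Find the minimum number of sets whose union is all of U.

3

S2, S3, and S5 cover everything between them: the union {beta, mu, epsilon, theta, gamma, kappa, delta, zeta, iota, alpha} is all of U.
Only S5 contains gamma, so S5 is forced; the remaining 6 items need at least 2 more sets (each remaining set adds at most 4) — so at least 3 sets are needed, and 3 is optimal.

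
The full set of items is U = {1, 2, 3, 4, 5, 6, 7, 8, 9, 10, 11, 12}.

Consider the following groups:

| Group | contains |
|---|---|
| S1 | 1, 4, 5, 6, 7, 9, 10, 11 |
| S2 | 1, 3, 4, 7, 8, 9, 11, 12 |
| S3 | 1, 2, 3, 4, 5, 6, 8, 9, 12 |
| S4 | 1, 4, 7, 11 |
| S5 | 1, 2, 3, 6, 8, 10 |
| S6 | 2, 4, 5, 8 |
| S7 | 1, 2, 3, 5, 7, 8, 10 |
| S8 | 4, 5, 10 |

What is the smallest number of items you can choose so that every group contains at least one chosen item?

2

H = {1, 5} meets every group (each contains at least one member of H), and |H| = 2.
No single item lies in every group, so at least 2 are needed and 2 is optimal.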